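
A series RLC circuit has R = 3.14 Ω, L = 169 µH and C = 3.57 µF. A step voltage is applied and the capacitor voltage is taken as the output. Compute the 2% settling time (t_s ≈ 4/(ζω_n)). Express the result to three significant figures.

For a series RLC circuit (capacitor voltage as output), ω_n = 1/√(LC) = 1/√(169 µH · 3.57 µF) = 40700 rad/s.
ζ = (R/2)·√(C/L) = (3.14/2)·√(3.57 µF/169 µH) = 0.228.
t_s ≈ 4/(ζω_n) = 0.000431 s.

t_s ≈ 0.000431 s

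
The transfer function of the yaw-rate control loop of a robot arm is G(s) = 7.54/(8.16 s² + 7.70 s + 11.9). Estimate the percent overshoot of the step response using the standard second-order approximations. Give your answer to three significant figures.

%OS ≈ 26.4%

Dividing through by 8.16: denominator becomes s² + 0.9436 s + 1.458.
So ω_n = √1.458 = 1.21 rad/s and ζ = 0.9436/(2·1.21) = 0.391.
%OS = 100 e^{−πζ/√(1−ζ²)} with ζ = 0.391 gives 26.4%.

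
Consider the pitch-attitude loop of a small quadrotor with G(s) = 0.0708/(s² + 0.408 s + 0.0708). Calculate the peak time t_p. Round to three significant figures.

ω_n = √0.0708 = 0.266 rad/s; ζ = 0.408/(2·0.266) = 0.767.
The damped frequency ω_d = ω_n√(1−ζ²) = 0.171 rad/s. Then t_p = π/ω_d = 18.4 s.

t_p ≈ 18.4 s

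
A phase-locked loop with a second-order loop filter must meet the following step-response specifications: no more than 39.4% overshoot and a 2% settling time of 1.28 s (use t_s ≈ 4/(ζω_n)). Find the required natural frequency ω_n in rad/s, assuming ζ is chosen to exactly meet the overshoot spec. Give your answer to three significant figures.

ω_n ≈ 11.0 rad/s

From %OS = 100·exp(−πζ/√(1−ζ²)), invert to get ζ = −ln(OS)/√(π² + ln²(OS)) with OS = 0.394.
−ln 0.394 = 0.9314, so ζ = 0.9314/√(π² + 0.8675) = 0.284.
Then ω_n = 4/(ζ t_s) = 4/(0.284 × 1.28) = 11.0 rad/s.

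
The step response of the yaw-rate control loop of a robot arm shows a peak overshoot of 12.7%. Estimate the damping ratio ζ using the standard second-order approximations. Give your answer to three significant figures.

ζ ≈ 0.549

ζ = −ln(OS)/√(π² + (ln OS)²). With OS = 0.127, ln OS = −2.064 and ζ = 2.064/3.759 = 0.549.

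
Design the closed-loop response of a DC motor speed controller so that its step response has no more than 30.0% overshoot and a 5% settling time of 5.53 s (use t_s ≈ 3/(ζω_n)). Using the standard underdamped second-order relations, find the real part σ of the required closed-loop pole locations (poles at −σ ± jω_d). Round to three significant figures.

The settling-time spec alone fixes σ = ζω_n = 3/t_s = 3/5.53 = 0.542.
(Overshoot then fixes ζ = 0.358 and hence ω_d = σ·√(1−ζ²)/ζ = 1.42 rad/s.)

σ ≈ 0.542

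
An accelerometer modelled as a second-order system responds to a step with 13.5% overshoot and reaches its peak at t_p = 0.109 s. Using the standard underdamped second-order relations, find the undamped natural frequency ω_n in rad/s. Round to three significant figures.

ω_n ≈ 34.2 rad/s

ζ from %OS: ζ = |ln 0.135|/√(π²+ln²0.135) = 0.538.
From t_p = π/ω_d, ω_d = π/0.109 = 28.8 rad/s, so ω_n = ω_d/√(1−ζ²) = 34.2 rad/s.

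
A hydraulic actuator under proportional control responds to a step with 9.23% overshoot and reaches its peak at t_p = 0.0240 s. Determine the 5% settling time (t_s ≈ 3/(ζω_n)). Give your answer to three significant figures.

t_s ≈ 0.0302 s

ζ from %OS: ζ = |ln 0.0923|/√(π²+ln²0.0923) = 0.604.
From t_p = π/ω_d, ω_d = π/0.0240 = 131 rad/s, so ω_n = ω_d/√(1−ζ²) = 164 rad/s.
t_s ≈ 3/(ζω_n) = 3/(0.604·164) = 0.0302 s.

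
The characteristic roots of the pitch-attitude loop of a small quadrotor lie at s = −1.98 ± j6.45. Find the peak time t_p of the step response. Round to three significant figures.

t_p ≈ 0.487 s

t_p = π/ω_d with ω_d = 6.45 (the imaginary part), so t_p = 0.487 s.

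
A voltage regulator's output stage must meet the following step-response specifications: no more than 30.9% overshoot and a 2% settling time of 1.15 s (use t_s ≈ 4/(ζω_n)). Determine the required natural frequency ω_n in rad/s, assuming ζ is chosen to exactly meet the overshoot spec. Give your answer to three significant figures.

ω_n ≈ 9.93 rad/s

ζ = −ln(OS)/√(π² + (ln OS)²). With OS = 0.309, ln OS = −1.174 and ζ = 1.174/3.354 = 0.350.
From t_s ≈ 4/(ζω_n): ω_n = 4/(ζ·t_s) = 4/(0.350·1.15) = 9.93 rad/s.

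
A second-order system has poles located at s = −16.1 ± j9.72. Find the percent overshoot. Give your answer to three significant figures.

%OS ≈ 0.550%

With σ = 16.1, ω_d = 9.72: ω_n = √(σ²+ω_d²) = 18.8 rad/s, ζ = σ/ω_n = 0.856.
%OS = 100·exp(−πζ/√(1−ζ²)) = 0.550%.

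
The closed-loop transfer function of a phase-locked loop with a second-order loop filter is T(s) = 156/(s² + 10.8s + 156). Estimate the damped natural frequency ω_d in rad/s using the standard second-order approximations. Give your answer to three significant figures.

Matching coefficients with s² + 2ζω_n s + ω_n² gives ω_n² = 156 ⇒ ω_n = 12.5 rad/s, and ζ = 10.8/(2ω_n) = 0.432.
ω_d = 12.5·√(1 − 0.432²) = 11.3 rad/s.

ω_d ≈ 11.3 rad/s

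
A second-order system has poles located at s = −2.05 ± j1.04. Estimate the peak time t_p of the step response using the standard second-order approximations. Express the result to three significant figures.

t_p = π/ω_d with ω_d = 1.04 (the imaginary part), so t_p = 3.02 s.

t_p ≈ 3.02 s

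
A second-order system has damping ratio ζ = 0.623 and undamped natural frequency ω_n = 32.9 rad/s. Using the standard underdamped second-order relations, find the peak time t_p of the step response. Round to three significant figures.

t_p ≈ 0.122 s

The damped frequency is ω_d = ω_n√(1−ζ²) = 32.9·√(1−0.388) = 25.7 rad/s.
Peak time t_p = π/ω_d = π/25.7 = 0.122 s.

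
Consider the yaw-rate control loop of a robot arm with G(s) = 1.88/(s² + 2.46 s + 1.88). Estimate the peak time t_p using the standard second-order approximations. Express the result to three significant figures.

Matching coefficients with s² + 2ζω_n s + ω_n² gives ω_n² = 1.88 ⇒ ω_n = 1.37 rad/s, and ζ = 2.46/(2ω_n) = 0.897.
The damped frequency ω_d = ω_n√(1−ζ²) = 0.606 rad/s. Then t_p = π/ω_d = 5.19 s.

t_p ≈ 5.19 s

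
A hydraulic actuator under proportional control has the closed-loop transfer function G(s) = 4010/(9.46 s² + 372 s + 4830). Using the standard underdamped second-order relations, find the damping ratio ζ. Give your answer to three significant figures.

Dividing through by 9.46: denominator becomes s² + 39.32 s + 510.6.
So ω_n = √510.6 = 22.6 rad/s and ζ = 39.32/(2·22.6) = 0.870.

ζ ≈ 0.870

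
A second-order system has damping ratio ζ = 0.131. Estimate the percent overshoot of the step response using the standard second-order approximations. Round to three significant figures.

%OS ≈ 66.0%

For an underdamped second-order system, %OS = 100·exp(−πζ/√(1−ζ²)).
πζ/√(1−ζ²) = π·0.131/√(1−0.0172) = 0.4151, so %OS = 100·e^(−0.4151) = 66.0%.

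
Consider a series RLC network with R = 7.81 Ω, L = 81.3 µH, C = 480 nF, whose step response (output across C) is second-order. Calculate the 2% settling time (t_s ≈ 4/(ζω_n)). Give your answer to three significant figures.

For a series RLC circuit (capacitor voltage as output), ω_n = 1/√(LC) = 1/√(81.3 µH · 480 nF) = 160000 rad/s.
ζ = (R/2)·√(C/L) = (7.81/2)·√(480 nF/81.3 µH) = 0.300.
t_s ≈ 4/(ζω_n) = 0.0000833 s.

t_s ≈ 0.0000833 s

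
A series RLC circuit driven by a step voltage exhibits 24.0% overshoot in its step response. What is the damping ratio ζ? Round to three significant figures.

ζ = −ln(OS)/√(π² + (ln OS)²). With OS = 0.240, ln OS = −1.427 and ζ = 1.427/3.451 = 0.414.

ζ ≈ 0.414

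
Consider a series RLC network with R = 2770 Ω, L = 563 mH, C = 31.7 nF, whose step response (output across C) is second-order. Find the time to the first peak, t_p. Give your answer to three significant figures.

For a series RLC circuit (capacitor voltage as output), ω_n = 1/√(LC) = 1/√(563 mH · 31.7 nF) = 7490 rad/s.
ζ = (R/2)·√(C/L) = (2770/2)·√(31.7 nF/563 mH) = 0.329.
ω_d = ω_n√(1−ζ²) = 7070 rad/s. t_p = π/ω_d = 0.000444 s.

t_p ≈ 0.000444 s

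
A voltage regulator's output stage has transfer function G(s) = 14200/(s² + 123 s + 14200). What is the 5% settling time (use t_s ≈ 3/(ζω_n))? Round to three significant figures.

t_s ≈ 0.0488 s

ω_n = √14200 = 119 rad/s; ζ = 123/(2·119) = 0.516.
t_s ≈ 3/(ζω_n) = 3/(0.516·119) = 0.0488 s.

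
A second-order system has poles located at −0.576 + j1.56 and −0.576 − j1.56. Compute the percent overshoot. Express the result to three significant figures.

With σ = 0.576, ω_d = 1.56: ω_n = √(σ²+ω_d²) = 1.66 rad/s, ζ = σ/ω_n = 0.346.
%OS = 100·exp(−πζ/√(1−ζ²)) = 31.3%.

%OS ≈ 31.3%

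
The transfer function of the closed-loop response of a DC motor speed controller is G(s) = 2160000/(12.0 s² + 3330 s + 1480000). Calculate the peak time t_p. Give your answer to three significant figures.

t_p ≈ 0.00974 s

Dividing through by 12.0: denominator becomes s² + 277.5 s + 123300.
So ω_n = √123300 = 351 rad/s and ζ = 277.5/(2·351) = 0.395.
ω_d = 351·√(1 − 0.395²) = 323 rad/s. t_p = π/ω_d = 0.00974 s.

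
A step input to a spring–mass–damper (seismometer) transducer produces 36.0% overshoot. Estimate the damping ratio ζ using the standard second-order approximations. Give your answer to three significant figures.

ζ ≈ 0.309

From %OS = 100·exp(−πζ/√(1−ζ²)), invert to get ζ = −ln(OS)/√(π² + ln²(OS)) with OS = 0.360.
−ln 0.360 = 1.022, so ζ = 1.022/√(π² + 1.044) = 0.309.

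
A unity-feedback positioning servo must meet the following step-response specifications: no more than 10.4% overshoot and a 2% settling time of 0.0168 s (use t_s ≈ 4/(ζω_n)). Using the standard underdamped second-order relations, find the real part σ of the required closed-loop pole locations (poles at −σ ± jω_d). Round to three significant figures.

The settling-time spec alone fixes σ = ζω_n = 4/t_s = 4/0.0168 = 238.
(Overshoot then fixes ζ = 0.585 and hence ω_d = σ·√(1−ζ²)/ζ = 330 rad/s.)

σ ≈ 238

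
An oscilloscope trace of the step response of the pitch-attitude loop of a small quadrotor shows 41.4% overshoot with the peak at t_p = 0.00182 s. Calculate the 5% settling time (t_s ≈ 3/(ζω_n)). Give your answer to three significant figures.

ζ from %OS: ζ = |ln 0.414|/√(π²+ln²0.414) = 0.270.
t_p = π/ω_d ⇒ ω_d = 1730 rad/s; then ω_n = ω_d/√(1−ζ²) = 1790 rad/s.
t_s ≈ 3/(ζω_n) = 3/(0.270·1790) = 0.00619 s.

t_s ≈ 0.00619 s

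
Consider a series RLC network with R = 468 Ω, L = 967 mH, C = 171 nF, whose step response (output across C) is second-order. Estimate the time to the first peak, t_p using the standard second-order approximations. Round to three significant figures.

t_p ≈ 0.00128 s

For a series RLC circuit (capacitor voltage as output), ω_n = 1/√(LC) = 1/√(967 mH · 171 nF) = 2460 rad/s.
ζ = (R/2)·√(C/L) = (468/2)·√(171 nF/967 mH) = 0.0984.
ω_d = 2460·√(1 − 0.0984²) = 2450 rad/s. t_p = π/ω_d = 0.00128 s.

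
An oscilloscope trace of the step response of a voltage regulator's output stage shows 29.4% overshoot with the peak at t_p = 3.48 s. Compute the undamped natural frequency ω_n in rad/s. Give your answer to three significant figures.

ω_n ≈ 0.969 rad/s

From the overshoot, ζ = −ln(OS)/√(π²+ln²(OS)) = 0.363.
From t_p = π/ω_d, ω_d = π/3.48 = 0.903 rad/s, so ω_n = ω_d/√(1−ζ²) = 0.969 rad/s.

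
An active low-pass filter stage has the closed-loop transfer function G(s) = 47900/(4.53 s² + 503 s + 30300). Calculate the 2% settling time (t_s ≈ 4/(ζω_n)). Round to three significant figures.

t_s ≈ 0.0720 s

Dividing through by 4.53: denominator becomes s² + 111.0 s + 6689.
So ω_n = √6689 = 81.8 rad/s and ζ = 111.0/(2·81.8) = 0.679.
t_s ≈ 4/(ζω_n) = 0.0720 s.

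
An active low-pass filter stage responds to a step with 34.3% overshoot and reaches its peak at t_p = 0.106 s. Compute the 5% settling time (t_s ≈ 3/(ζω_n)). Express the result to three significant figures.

t_s ≈ 0.297 s

From the overshoot, ζ = −ln(OS)/√(π²+ln²(OS)) = 0.322.
From t_p = π/ω_d, ω_d = π/0.106 = 29.6 rad/s, so ω_n = ω_d/√(1−ζ²) = 31.3 rad/s.
t_s ≈ 3/(ζω_n) = 3/(0.322·31.3) = 0.297 s.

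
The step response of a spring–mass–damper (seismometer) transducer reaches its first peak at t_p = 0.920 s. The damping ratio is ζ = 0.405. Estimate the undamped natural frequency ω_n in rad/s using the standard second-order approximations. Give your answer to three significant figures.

Peak time t_p = π/ω_d, so ω_d = π/t_p = π/0.920 = 3.41 rad/s.
ω_n = ω_d/√(1−ζ²) = 3.41/√0.836 = 3.73 rad/s.

ω_n ≈ 3.73 rad/s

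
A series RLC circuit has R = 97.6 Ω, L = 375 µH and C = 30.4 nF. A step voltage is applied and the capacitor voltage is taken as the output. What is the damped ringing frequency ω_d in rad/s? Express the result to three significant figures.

ω_d ≈ 266000 rad/s

For a series RLC circuit (capacitor voltage as output), ω_n = 1/√(LC) = 1/√(375 µH · 30.4 nF) = 296000 rad/s.
ζ = (R/2)·√(C/L) = (97.6/2)·√(30.4 nF/375 µH) = 0.439.
The damped frequency ω_d = ω_n√(1−ζ²) = 266000 rad/s.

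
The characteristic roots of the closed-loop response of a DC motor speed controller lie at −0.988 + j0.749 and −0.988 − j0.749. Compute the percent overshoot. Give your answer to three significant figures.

%OS ≈ 1.59%

With σ = 0.988, ω_d = 0.749: ω_n = √(σ²+ω_d²) = 1.24 rad/s, ζ = σ/ω_n = 0.797.
Overshoot: exp(−π·0.797/√(1−0.797²)) = 0.0159, i.e. 1.59%.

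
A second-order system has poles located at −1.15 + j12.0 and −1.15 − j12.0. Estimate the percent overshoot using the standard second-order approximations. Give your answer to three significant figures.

%OS ≈ 74.0%

|pole| = ω_n = √(1.15² + 12.0²) = 12.1 rad/s; ζ = cos θ = σ/ω_n = 0.0954.
%OS = 100·exp(−πζ/√(1−ζ²)) = 74.0%.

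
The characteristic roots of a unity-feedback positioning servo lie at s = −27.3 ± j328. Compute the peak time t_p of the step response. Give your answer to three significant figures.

t_p ≈ 0.00958 s

t_p = π/ω_d with ω_d = 328 (the imaginary part), so t_p = 0.00958 s.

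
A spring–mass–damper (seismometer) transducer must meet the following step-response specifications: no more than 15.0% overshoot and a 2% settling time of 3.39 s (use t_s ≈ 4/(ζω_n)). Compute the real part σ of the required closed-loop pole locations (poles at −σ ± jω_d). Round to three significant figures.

σ ≈ 1.18

The settling-time spec alone fixes σ = ζω_n = 4/t_s = 4/3.39 = 1.18.
(Overshoot then fixes ζ = 0.517 and hence ω_d = σ·√(1−ζ²)/ζ = 1.95 rad/s.)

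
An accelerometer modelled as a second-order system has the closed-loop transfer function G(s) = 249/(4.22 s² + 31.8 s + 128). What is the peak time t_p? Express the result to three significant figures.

t_p ≈ 0.782 s

Dividing through by 4.22: denominator becomes s² + 7.536 s + 30.33.
So ω_n = √30.33 = 5.51 rad/s and ζ = 7.536/(2·5.51) = 0.684.
ω_d = 5.51·√(1 − 0.684²) = 4.02 rad/s. t_p = π/ω_d = 0.782 s.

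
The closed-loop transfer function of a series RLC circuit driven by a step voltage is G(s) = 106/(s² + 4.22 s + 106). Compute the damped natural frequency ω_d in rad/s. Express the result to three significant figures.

Matching coefficients with s² + 2ζω_n s + ω_n² gives ω_n² = 106 ⇒ ω_n = 10.3 rad/s, and ζ = 4.22/(2ω_n) = 0.205.
The damped frequency ω_d = ω_n√(1−ζ²) = 10.1 rad/s.

ω_d ≈ 10.1 rad/s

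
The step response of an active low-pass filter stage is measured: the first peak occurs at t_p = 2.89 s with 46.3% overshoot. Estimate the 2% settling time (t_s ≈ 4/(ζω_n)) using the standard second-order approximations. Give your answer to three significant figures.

The overshoot fixes ζ = −ln(OS)/√(π²+ln²(OS)) = 0.238.
From t_p = π/ω_d, ω_d = π/2.89 = 1.09 rad/s, so ω_n = ω_d/√(1−ζ²) = 1.12 rad/s.
t_s ≈ 4/(ζω_n) = 4/(0.238·1.12) = 15.0 s.

t_s ≈ 15.0 s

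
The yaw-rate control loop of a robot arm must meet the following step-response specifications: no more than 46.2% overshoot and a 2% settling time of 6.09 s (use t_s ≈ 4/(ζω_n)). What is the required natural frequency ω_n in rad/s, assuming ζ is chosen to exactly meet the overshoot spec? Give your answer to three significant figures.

Inverting the overshoot relation: ζ = |ln 0.462|/√(π² + ln²0.462) = 0.239.
From t_s ≈ 4/(ζω_n): ω_n = 4/(ζ·t_s) = 4/(0.239·6.09) = 2.75 rad/s.

ω_n ≈ 2.75 rad/s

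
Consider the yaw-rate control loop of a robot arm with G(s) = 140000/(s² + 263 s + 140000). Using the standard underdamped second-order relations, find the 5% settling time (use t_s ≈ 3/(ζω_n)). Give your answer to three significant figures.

t_s ≈ 0.0228 s

ω_n = √140000 = 374 rad/s; ζ = 263/(2·374) = 0.351.
t_s ≈ 3/(ζω_n) = 3/(0.351·374) = 0.0228 s.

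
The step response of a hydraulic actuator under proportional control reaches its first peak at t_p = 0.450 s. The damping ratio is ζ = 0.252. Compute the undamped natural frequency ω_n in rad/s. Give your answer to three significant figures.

Peak time t_p = π/ω_d, so ω_d = π/t_p = π/0.450 = 6.98 rad/s.
ω_n = ω_d/√(1−ζ²) = 6.98/√0.936 = 7.21 rad/s.

ω_n ≈ 7.21 rad/s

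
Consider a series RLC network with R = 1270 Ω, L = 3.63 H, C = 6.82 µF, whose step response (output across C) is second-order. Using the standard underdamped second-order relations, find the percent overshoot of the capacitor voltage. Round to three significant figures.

%OS ≈ 0.387%

For a series RLC circuit (capacitor voltage as output), ω_n = 1/√(LC) = 1/√(3.63 H · 6.82 µF) = 201 rad/s.
ζ = (R/2)·√(C/L) = (1270/2)·√(6.82 µF/3.63 H) = 0.870.
%OS = 100 e^{−πζ/√(1−ζ²)} with ζ = 0.870 gives 0.387%.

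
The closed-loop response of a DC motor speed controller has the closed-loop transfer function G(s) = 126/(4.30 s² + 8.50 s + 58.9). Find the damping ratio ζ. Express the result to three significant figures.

ζ ≈ 0.267

Dividing through by 4.30: denominator becomes s² + 1.977 s + 13.70.
So ω_n = √13.70 = 3.70 rad/s and ζ = 1.977/(2·3.70) = 0.267.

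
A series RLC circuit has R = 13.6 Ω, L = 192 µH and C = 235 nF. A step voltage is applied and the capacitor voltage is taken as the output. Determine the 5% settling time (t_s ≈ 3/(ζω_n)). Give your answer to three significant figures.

t_s ≈ 0.0000847 s

For a series RLC circuit (capacitor voltage as output), ω_n = 1/√(LC) = 1/√(192 µH · 235 nF) = 149000 rad/s.
ζ = (R/2)·√(C/L) = (13.6/2)·√(235 nF/192 µH) = 0.238.
t_s ≈ 3/(ζω_n) = 0.0000847 s.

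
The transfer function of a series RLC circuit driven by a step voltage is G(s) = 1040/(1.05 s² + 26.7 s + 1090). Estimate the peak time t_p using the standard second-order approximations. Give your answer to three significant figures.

t_p ≈ 0.106 s

Dividing through by 1.05: denominator becomes s² + 25.43 s + 1038.
So ω_n = √1038 = 32.2 rad/s and ζ = 25.43/(2·32.2) = 0.395.
The damped frequency ω_d = ω_n√(1−ζ²) = 29.6 rad/s. t_p = π/ω_d = 0.106 s.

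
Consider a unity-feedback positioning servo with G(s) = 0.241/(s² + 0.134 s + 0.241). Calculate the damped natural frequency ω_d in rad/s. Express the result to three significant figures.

Comparing the denominator to s² + 2ζω_n s + ω_n²: ω_n = √0.241 = 0.491 rad/s, and 2ζω_n = 0.134 so ζ = 0.134/(2·0.491) = 0.136.
ω_d = ω_n√(1−ζ²) = 0.486 rad/s.

ω_d ≈ 0.486 rad/s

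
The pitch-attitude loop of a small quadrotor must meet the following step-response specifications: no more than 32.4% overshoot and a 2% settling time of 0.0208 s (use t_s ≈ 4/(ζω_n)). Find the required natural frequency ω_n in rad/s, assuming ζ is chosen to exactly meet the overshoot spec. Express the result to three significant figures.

ω_n ≈ 570 rad/s

Inverting the overshoot relation: ζ = |ln 0.324|/√(π² + ln²0.324) = 0.338.
Then ω_n = 4/(ζ t_s) = 4/(0.338 × 0.0208) = 570 rad/s.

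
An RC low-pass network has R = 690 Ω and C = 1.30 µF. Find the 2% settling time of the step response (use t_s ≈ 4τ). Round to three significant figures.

τ = RC = 690 × 1.30 µF = 0.000897 s.
t_s ≈ 4τ = 0.00359 s.

t_s ≈ 0.00359 s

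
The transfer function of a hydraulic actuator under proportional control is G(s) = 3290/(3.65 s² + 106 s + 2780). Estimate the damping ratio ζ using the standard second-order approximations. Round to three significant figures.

ζ ≈ 0.526

Dividing through by 3.65: denominator becomes s² + 29.04 s + 761.6.
So ω_n = √761.6 = 27.6 rad/s and ζ = 29.04/(2·27.6) = 0.526.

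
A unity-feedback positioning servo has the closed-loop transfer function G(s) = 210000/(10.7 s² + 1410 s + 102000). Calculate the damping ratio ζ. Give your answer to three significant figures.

Dividing through by 10.7: denominator becomes s² + 131.8 s + 9533.
So ω_n = √9533 = 97.6 rad/s and ζ = 131.8/(2·97.6) = 0.675.

ζ ≈ 0.675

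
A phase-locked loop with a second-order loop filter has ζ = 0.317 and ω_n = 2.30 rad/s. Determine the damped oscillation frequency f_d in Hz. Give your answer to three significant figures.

f_d ≈ 0.347 Hz

ω_d = ω_n√(1−ζ²) = 2.30·√0.900 = 2.18 rad/s.
f_d = ω_d/(2π) = 0.347 Hz.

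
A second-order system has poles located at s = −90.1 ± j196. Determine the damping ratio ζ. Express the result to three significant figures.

ζ ≈ 0.418

The poles are at −σ ± jω_d with σ = 90.1 and ω_d = 196, so ω_n = √(σ²+ω_d²) = 216 rad/s and ζ = σ/ω_n = 0.418.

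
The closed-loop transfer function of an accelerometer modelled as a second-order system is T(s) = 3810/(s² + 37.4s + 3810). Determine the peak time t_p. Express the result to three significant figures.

Matching coefficients with s² + 2ζω_n s + ω_n² gives ω_n² = 3810 ⇒ ω_n = 61.7 rad/s, and ζ = 37.4/(2ω_n) = 0.303.
ω_d = 61.7·√(1 − 0.303²) = 58.8 rad/s. Then t_p = π/ω_d = 0.0534 s.

t_p ≈ 0.0534 s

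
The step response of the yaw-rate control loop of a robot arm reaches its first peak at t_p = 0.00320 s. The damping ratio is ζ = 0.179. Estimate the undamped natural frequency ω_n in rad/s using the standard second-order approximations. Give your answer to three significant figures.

ω_n ≈ 998 rad/s

Peak time t_p = π/ω_d, so ω_d = π/t_p = π/0.00320 = 982 rad/s.
ω_n = ω_d/√(1−ζ²) = 982/√0.968 = 998 rad/s.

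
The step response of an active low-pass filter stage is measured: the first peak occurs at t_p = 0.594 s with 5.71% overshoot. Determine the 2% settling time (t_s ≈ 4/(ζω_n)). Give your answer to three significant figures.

t_s ≈ 0.830 s

The overshoot fixes ζ = −ln(OS)/√(π²+ln²(OS)) = 0.674.
t_p = π/ω_d ⇒ ω_d = 5.29 rad/s; then ω_n = ω_d/√(1−ζ²) = 7.16 rad/s.
t_s ≈ 4/(ζω_n) = 4/(0.674·7.16) = 0.830 s.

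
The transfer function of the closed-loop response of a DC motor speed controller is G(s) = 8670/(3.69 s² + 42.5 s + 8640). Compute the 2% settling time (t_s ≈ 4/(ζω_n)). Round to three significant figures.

t_s ≈ 0.695 s

Dividing through by 3.69: denominator becomes s² + 11.52 s + 2341.
So ω_n = √2341 = 48.4 rad/s and ζ = 11.52/(2·48.4) = 0.119.
t_s ≈ 4/(ζω_n) = 0.695 s.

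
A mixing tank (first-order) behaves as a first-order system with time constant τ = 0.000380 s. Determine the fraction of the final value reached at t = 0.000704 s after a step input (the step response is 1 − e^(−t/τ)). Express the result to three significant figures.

y/y_∞ ≈ 0.843

y(t)/y_∞ = 1 − e^(−t/τ) = 1 − e^(−0.000704/0.000380) = 1 − e^(−1.85) = 0.843.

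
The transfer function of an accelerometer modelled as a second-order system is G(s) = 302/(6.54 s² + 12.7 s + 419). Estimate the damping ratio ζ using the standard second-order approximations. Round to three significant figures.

Dividing through by 6.54: denominator becomes s² + 1.942 s + 64.07.
So ω_n = √64.07 = 8.00 rad/s and ζ = 1.942/(2·8.00) = 0.121.

ζ ≈ 0.121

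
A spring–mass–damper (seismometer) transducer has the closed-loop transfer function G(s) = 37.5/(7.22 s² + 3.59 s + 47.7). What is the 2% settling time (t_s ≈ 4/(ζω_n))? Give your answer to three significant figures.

t_s ≈ 16.1 s

Dividing through by 7.22: denominator becomes s² + 0.4972 s + 6.607.
So ω_n = √6.607 = 2.57 rad/s and ζ = 0.4972/(2·2.57) = 0.0967.
t_s ≈ 4/(ζω_n) = 16.1 s.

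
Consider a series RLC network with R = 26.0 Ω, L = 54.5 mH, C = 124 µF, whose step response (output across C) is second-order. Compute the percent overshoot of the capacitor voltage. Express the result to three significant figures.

%OS ≈ 8.35%

For a series RLC circuit (capacitor voltage as output), ω_n = 1/√(LC) = 1/√(54.5 mH · 124 µF) = 385 rad/s.
ζ = (R/2)·√(C/L) = (26.0/2)·√(124 µF/54.5 mH) = 0.620.
%OS = 100·exp(−πζ/√(1−ζ²)) = 8.35%.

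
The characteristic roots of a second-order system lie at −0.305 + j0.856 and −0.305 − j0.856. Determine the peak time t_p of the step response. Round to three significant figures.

t_p = π/ω_d with ω_d = 0.856 (the imaginary part), so t_p = 3.67 s.

t_p ≈ 3.67 s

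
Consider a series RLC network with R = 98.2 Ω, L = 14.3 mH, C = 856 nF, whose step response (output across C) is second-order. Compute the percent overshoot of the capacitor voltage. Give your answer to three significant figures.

%OS ≈ 27.5%

For a series RLC circuit (capacitor voltage as output), ω_n = 1/√(LC) = 1/√(14.3 mH · 856 nF) = 9040 rad/s.
ζ = (R/2)·√(C/L) = (98.2/2)·√(856 nF/14.3 mH) = 0.380.
Overshoot: exp(−π·0.380/√(1−0.380²)) = 0.275, i.e. 27.5%.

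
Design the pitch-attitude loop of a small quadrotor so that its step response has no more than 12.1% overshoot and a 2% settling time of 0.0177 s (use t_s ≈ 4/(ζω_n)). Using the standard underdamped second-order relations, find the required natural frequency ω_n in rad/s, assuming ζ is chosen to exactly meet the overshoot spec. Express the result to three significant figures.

ζ = −ln(OS)/√(π² + (ln OS)²). With OS = 0.121, ln OS = −2.112 and ζ = 2.112/3.785 = 0.558.
Then ω_n = 4/(ζ t_s) = 4/(0.558 × 0.0177) = 405 rad/s.

ω_n ≈ 405 rad/s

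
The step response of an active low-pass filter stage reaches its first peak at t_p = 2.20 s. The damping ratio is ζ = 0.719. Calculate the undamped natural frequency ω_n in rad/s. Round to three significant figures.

ω_n ≈ 2.05 rad/s

Peak time t_p = π/ω_d, so ω_d = π/t_p = π/2.20 = 1.43 rad/s.
ω_n = ω_d/√(1−ζ²) = 1.43/√0.483 = 2.05 rad/s.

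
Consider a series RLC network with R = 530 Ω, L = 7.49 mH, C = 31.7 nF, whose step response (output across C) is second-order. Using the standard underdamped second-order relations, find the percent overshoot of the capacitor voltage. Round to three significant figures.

%OS ≈ 13.0%

For a series RLC circuit (capacitor voltage as output), ω_n = 1/√(LC) = 1/√(7.49 mH · 31.7 nF) = 64900 rad/s.
ζ = (R/2)·√(C/L) = (530/2)·√(31.7 nF/7.49 mH) = 0.545.
%OS = 100·exp(−πζ/√(1−ζ²)) = 13.0%.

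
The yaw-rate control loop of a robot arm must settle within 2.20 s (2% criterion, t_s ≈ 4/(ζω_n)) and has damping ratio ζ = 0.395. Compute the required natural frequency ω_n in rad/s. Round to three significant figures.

Rearranging t_s ≈ 4/(ζω_n) gives ω_n = 4/(ζ·t_s) = 4/(0.395 × 2.20) = 4.60 rad/s.

ω_n ≈ 4.60 rad/s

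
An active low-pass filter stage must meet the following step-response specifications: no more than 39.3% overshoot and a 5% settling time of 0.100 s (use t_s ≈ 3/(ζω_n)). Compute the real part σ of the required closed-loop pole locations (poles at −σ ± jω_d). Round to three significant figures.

σ ≈ 30.0

The settling-time spec alone fixes σ = ζω_n = 3/t_s = 3/0.100 = 30.0.
(Overshoot then fixes ζ = 0.285 and hence ω_d = σ·√(1−ζ²)/ζ = 101 rad/s.)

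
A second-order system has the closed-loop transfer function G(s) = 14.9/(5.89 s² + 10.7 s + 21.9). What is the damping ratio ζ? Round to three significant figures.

Dividing through by 5.89: denominator becomes s² + 1.817 s + 3.718.
So ω_n = √3.718 = 1.93 rad/s and ζ = 1.817/(2·1.93) = 0.471.

ζ ≈ 0.471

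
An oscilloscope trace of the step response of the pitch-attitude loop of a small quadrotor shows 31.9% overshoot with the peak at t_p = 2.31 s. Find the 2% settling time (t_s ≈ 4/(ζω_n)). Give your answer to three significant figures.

ζ from %OS: ζ = |ln 0.319|/√(π²+ln²0.319) = 0.342.
From t_p = π/ω_d, ω_d = π/2.31 = 1.36 rad/s, so ω_n = ω_d/√(1−ζ²) = 1.45 rad/s.
t_s ≈ 4/(ζω_n) = 4/(0.342·1.45) = 8.09 s.

t_s ≈ 8.09 s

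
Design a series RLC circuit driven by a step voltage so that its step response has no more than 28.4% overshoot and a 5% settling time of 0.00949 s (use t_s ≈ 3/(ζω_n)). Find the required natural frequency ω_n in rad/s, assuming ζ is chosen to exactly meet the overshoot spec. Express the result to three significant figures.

From %OS = 100·exp(−πζ/√(1−ζ²)), invert to get ζ = −ln(OS)/√(π² + ln²(OS)) with OS = 0.284.
−ln 0.284 = 1.259, so ζ = 1.259/√(π² + 1.585) = 0.372.
Then ω_n = 3/(ζ t_s) = 3/(0.372 × 0.00949) = 850 rad/s.

ω_n ≈ 850 rad/s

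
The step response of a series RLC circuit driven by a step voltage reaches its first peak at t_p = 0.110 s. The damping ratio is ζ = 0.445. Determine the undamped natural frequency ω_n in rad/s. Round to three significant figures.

Peak time t_p = π/ω_d, so ω_d = π/t_p = π/0.110 = 28.6 rad/s.
ω_n = ω_d/√(1−ζ²) = 28.6/√0.802 = 31.9 rad/s.

ω_n ≈ 31.9 rad/s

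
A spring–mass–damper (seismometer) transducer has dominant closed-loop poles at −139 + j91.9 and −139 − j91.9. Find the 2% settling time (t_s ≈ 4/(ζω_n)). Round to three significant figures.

t_s ≈ 0.0288 s

For poles at −σ ± jω_d, ζω_n = σ = 139, so t_s ≈ 4/σ = 0.0288 s.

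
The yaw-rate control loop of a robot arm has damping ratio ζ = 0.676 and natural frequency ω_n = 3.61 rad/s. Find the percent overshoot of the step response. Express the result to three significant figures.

%OS ≈ 5.60%

For an underdamped second-order system, %OS = 100·exp(−πζ/√(1−ζ²)).
πζ/√(1−ζ²) = π·0.676/√(1−0.457) = 2.882, so %OS = 100·e^(−2.882) = 5.60%.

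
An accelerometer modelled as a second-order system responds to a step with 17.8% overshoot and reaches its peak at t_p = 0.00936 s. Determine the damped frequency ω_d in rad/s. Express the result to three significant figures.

t_p = π/ω_d, so ω_d = π/0.00936 = 336 rad/s.

ω_d ≈ 336 rad/s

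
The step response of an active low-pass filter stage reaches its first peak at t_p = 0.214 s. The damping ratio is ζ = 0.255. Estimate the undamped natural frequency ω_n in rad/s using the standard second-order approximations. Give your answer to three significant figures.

Peak time t_p = π/ω_d, so ω_d = π/t_p = π/0.214 = 14.7 rad/s.
ω_n = ω_d/√(1−ζ²) = 14.7/√0.935 = 15.2 rad/s.

ω_n ≈ 15.2 rad/s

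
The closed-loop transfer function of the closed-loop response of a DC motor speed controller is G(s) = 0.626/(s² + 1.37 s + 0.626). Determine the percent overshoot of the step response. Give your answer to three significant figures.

%OS ≈ 0.436%

ω_n = √0.626 = 0.791 rad/s; ζ = 1.37/(2·0.791) = 0.866.
Overshoot: exp(−π·0.866/√(1−0.866²)) = 0.00436, i.e. 0.436%.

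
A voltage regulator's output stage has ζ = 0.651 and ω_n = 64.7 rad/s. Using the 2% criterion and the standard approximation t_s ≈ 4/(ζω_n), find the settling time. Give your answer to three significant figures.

t_s ≈ 4/(ζω_n) = 4/(0.651 × 64.7) = 0.0950 s.

t_s ≈ 0.0950 s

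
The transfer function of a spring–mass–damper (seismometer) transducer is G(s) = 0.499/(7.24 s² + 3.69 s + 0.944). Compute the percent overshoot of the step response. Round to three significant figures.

%OS ≈ 4.37%

Dividing through by 7.24: denominator becomes s² + 0.5097 s + 0.1304.
So ω_n = √0.1304 = 0.361 rad/s and ζ = 0.5097/(2·0.361) = 0.706.
%OS = 100 e^{−πζ/√(1−ζ²)} with ζ = 0.706 gives 4.37%.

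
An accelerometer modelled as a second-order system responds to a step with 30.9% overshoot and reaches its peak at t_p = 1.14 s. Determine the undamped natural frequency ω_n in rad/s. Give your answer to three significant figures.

The overshoot fixes ζ = −ln(OS)/√(π²+ln²(OS)) = 0.350.
t_p = π/ω_d ⇒ ω_d = 2.76 rad/s; then ω_n = ω_d/√(1−ζ²) = 2.94 rad/s.

ω_n ≈ 2.94 rad/s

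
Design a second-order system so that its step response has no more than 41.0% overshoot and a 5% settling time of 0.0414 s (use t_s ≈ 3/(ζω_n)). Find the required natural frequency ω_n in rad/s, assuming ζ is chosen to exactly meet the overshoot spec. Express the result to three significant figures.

From %OS = 100·exp(−πζ/√(1−ζ²)), invert to get ζ = −ln(OS)/√(π² + ln²(OS)) with OS = 0.410.
−ln 0.410 = 0.8916, so ζ = 0.8916/√(π² + 0.7949) = 0.273.
From t_s ≈ 3/(ζω_n): ω_n = 3/(ζ·t_s) = 3/(0.273·0.0414) = 265 rad/s.

ω_n ≈ 265 rad/s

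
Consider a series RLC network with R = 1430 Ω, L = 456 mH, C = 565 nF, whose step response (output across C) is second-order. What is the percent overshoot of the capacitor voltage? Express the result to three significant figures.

%OS ≈ 1.61%

For a series RLC circuit (capacitor voltage as output), ω_n = 1/√(LC) = 1/√(456 mH · 565 nF) = 1970 rad/s.
ζ = (R/2)·√(C/L) = (1430/2)·√(565 nF/456 mH) = 0.796.
%OS = 100 e^{−πζ/√(1−ζ²)} with ζ = 0.796 gives 1.61%.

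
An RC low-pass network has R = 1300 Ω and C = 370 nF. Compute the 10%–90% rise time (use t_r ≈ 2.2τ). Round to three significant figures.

t_r ≈ 0.00106 s

τ = RC = 1300 × 370 nF = 0.000481 s.
t_r ≈ 2.2τ = 0.00106 s.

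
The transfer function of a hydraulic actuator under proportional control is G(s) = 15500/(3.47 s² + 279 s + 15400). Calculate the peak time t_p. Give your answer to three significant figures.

t_p ≈ 0.0591 s

Dividing through by 3.47: denominator becomes s² + 80.40 s + 4438.
So ω_n = √4438 = 66.6 rad/s and ζ = 80.40/(2·66.6) = 0.603.
ω_d = 66.6·√(1 − 0.603²) = 53.1 rad/s. t_p = π/ω_d = 0.0591 s.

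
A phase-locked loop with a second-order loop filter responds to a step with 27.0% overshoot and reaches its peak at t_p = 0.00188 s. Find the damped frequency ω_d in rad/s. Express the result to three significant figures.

ω_d ≈ 1670 rad/s

t_p = π/ω_d, so ω_d = π/0.00188 = 1670 rad/s.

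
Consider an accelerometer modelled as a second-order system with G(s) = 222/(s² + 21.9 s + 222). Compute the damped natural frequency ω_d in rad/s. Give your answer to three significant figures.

ω_d ≈ 10.1 rad/s

Comparing the denominator to s² + 2ζω_n s + ω_n²: ω_n = √222 = 14.9 rad/s, and 2ζω_n = 21.9 so ζ = 21.9/(2·14.9) = 0.735.
The damped frequency ω_d = ω_n√(1−ζ²) = 10.1 rad/s.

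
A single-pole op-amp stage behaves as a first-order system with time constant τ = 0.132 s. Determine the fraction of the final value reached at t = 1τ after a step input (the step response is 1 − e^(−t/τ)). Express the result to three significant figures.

y/y_∞ ≈ 0.632

y(t)/y_∞ = 1 − e^(−t/τ) = 1 − e^(−1) = 1 − e^(−1.00) = 0.632.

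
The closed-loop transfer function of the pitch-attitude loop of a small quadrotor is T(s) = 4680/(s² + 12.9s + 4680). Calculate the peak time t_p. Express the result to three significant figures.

t_p ≈ 0.0461 s

Matching coefficients with s² + 2ζω_n s + ω_n² gives ω_n² = 4680 ⇒ ω_n = 68.4 rad/s, and ζ = 12.9/(2ω_n) = 0.0943.
The damped frequency ω_d = ω_n√(1−ζ²) = 68.1 rad/s. Then t_p = π/ω_d = 0.0461 s.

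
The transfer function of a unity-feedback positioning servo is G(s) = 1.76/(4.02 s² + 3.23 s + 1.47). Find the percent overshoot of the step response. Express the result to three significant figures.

Dividing through by 4.02: denominator becomes s² + 0.8035 s + 0.3657.
So ω_n = √0.3657 = 0.605 rad/s and ζ = 0.8035/(2·0.605) = 0.664.
%OS = 100 e^{−πζ/√(1−ζ²)} with ζ = 0.664 gives 6.13%.

%OS ≈ 6.13%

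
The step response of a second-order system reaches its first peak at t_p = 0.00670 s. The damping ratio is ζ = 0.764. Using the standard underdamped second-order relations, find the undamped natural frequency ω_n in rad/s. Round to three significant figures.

ω_n ≈ 727 rad/s

Peak time t_p = π/ω_d, so ω_d = π/t_p = π/0.00670 = 469 rad/s.
ω_n = ω_d/√(1−ζ²) = 469/√0.416 = 727 rad/s.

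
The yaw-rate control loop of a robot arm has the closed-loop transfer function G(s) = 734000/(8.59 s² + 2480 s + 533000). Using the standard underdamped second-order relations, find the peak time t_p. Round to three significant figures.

Dividing through by 8.59: denominator becomes s² + 288.7 s + 62050.
So ω_n = √62050 = 249 rad/s and ζ = 288.7/(2·249) = 0.580.
ω_d = 249·√(1 − 0.580²) = 203 rad/s. t_p = π/ω_d = 0.0155 s.

t_p ≈ 0.0155 s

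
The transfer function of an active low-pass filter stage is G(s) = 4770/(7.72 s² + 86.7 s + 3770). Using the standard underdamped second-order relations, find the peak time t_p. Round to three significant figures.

Dividing through by 7.72: denominator becomes s² + 11.23 s + 488.3.
So ω_n = √488.3 = 22.1 rad/s and ζ = 11.23/(2·22.1) = 0.254.
The damped frequency ω_d = ω_n√(1−ζ²) = 21.4 rad/s. t_p = π/ω_d = 0.147 s.

t_p ≈ 0.147 s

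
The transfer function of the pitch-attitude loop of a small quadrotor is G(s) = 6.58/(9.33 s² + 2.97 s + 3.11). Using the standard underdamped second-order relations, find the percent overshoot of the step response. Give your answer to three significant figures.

Dividing through by 9.33: denominator becomes s² + 0.3183 s + 0.3333.
So ω_n = √0.3333 = 0.577 rad/s and ζ = 0.3183/(2·0.577) = 0.276.
Overshoot: exp(−π·0.276/√(1−0.276²)) = 0.406, i.e. 40.6%.

%OS ≈ 40.6%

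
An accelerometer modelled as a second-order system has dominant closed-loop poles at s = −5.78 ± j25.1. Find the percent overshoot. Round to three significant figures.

The poles are at −σ ± jω_d with σ = 5.78 and ω_d = 25.1, so ω_n = √(σ²+ω_d²) = 25.8 rad/s and ζ = σ/ω_n = 0.224.
Overshoot: exp(−π·0.224/√(1−0.224²)) = 0.485, i.e. 48.5%.

%OS ≈ 48.5%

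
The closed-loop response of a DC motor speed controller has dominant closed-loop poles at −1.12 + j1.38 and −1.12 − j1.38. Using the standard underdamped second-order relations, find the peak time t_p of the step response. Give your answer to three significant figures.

t_p = π/ω_d with ω_d = 1.38 (the imaginary part), so t_p = 2.28 s.

t_p ≈ 2.28 s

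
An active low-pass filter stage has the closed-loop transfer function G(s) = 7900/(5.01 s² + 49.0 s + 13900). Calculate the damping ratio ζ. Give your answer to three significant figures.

ζ ≈ 0.0928

Dividing through by 5.01: denominator becomes s² + 9.780 s + 2774.
So ω_n = √2774 = 52.7 rad/s and ζ = 9.780/(2·52.7) = 0.0928.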